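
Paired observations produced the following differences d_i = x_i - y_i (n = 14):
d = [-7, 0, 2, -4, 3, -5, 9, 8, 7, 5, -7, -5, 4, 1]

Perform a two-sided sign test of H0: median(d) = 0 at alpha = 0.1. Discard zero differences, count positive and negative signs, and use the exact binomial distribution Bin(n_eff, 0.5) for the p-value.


Step 1: Discard zero differences. Original n = 14; n_eff = number of nonzero differences = 13.
Nonzero differences (with sign): -7, +2, -4, +3, -5, +9, +8, +7, +5, -7, -5, +4, +1
Step 2: Count signs: positive = 8, negative = 5.
Step 3: Under H0: P(positive) = 0.5, so the number of positives S ~ Bin(13, 0.5).
Step 4: Two-sided exact p-value = sum of Bin(13,0.5) probabilities at or below the observed probability = 0.581055.
Step 5: alpha = 0.1. fail to reject H0.

n_eff = 13, pos = 8, neg = 5, p = 0.581055, fail to reject H0.


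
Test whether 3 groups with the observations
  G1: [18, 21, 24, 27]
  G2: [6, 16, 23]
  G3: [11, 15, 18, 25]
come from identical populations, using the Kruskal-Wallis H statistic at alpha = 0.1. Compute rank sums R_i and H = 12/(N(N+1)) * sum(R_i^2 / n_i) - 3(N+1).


Step 1: Combine all N = 11 observations and assign midranks.
sorted (value, group, rank): (6,G2,1), (11,G3,2), (15,G3,3), (16,G2,4), (18,G1,5.5), (18,G3,5.5), (21,G1,7), (23,G2,8), (24,G1,9), (25,G3,10), (27,G1,11)
Step 2: Sum ranks within each group.
R_1 = 32.5 (n_1 = 4)
R_2 = 13 (n_2 = 3)
R_3 = 20.5 (n_3 = 4)
Step 3: H = 12/(N(N+1)) * sum(R_i^2/n_i) - 3(N+1)
     = 12/(11*12) * (32.5^2/4 + 13^2/3 + 20.5^2/4) - 3*12
     = 0.090909 * 425.458 - 36
     = 2.678030.
Step 4: Ties present; correction factor C = 1 - 6/(11^3 - 11) = 0.995455. Corrected H = 2.678030 / 0.995455 = 2.690259.
Step 5: Under H0, H ~ chi^2(2); p-value = 0.260506.
Step 6: alpha = 0.1. fail to reject H0.

H = 2.6903, df = 2, p = 0.260506, fail to reject H0.


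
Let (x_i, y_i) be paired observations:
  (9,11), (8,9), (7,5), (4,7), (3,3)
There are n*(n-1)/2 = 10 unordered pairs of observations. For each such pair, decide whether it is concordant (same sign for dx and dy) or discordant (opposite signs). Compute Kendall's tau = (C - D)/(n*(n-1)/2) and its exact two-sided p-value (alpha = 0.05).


Step 1: Enumerate the 10 unordered pairs (i,j) with i<j and classify each by sign(x_j-x_i) * sign(y_j-y_i).
  (1,2):dx=-1,dy=-2->C; (1,3):dx=-2,dy=-6->C; (1,4):dx=-5,dy=-4->C; (1,5):dx=-6,dy=-8->C
  (2,3):dx=-1,dy=-4->C; (2,4):dx=-4,dy=-2->C; (2,5):dx=-5,dy=-6->C; (3,4):dx=-3,dy=+2->D
  (3,5):dx=-4,dy=-2->C; (4,5):dx=-1,dy=-4->C
Step 2: C = 9, D = 1, total pairs = 10.
Step 3: tau = (C - D)/(n(n-1)/2) = (9 - 1)/10 = 0.800000.
Step 4: Exact two-sided p-value (enumerate n! = 120 permutations of y under H0): p = 0.083333.
Step 5: alpha = 0.05. fail to reject H0.

tau_b = 0.8000 (C=9, D=1), p = 0.083333, fail to reject H0.


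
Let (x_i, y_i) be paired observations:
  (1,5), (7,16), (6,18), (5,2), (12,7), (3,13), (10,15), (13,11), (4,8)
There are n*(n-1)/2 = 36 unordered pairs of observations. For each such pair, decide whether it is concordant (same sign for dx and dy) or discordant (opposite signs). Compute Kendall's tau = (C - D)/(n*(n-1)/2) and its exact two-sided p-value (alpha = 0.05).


Step 1: Enumerate the 36 unordered pairs (i,j) with i<j and classify each by sign(x_j-x_i) * sign(y_j-y_i).
  (1,2):dx=+6,dy=+11->C; (1,3):dx=+5,dy=+13->C; (1,4):dx=+4,dy=-3->D; (1,5):dx=+11,dy=+2->C
  (1,6):dx=+2,dy=+8->C; (1,7):dx=+9,dy=+10->C; (1,8):dx=+12,dy=+6->C; (1,9):dx=+3,dy=+3->C
  (2,3):dx=-1,dy=+2->D; (2,4):dx=-2,dy=-14->C; (2,5):dx=+5,dy=-9->D; (2,6):dx=-4,dy=-3->C
  (2,7):dx=+3,dy=-1->D; (2,8):dx=+6,dy=-5->D; (2,9):dx=-3,dy=-8->C; (3,4):dx=-1,dy=-16->C
  (3,5):dx=+6,dy=-11->D; (3,6):dx=-3,dy=-5->C; (3,7):dx=+4,dy=-3->D; (3,8):dx=+7,dy=-7->D
  (3,9):dx=-2,dy=-10->C; (4,5):dx=+7,dy=+5->C; (4,6):dx=-2,dy=+11->D; (4,7):dx=+5,dy=+13->C
  (4,8):dx=+8,dy=+9->C; (4,9):dx=-1,dy=+6->D; (5,6):dx=-9,dy=+6->D; (5,7):dx=-2,dy=+8->D
  (5,8):dx=+1,dy=+4->C; (5,9):dx=-8,dy=+1->D; (6,7):dx=+7,dy=+2->C; (6,8):dx=+10,dy=-2->D
  (6,9):dx=+1,dy=-5->D; (7,8):dx=+3,dy=-4->D; (7,9):dx=-6,dy=-7->C; (8,9):dx=-9,dy=-3->C
Step 2: C = 20, D = 16, total pairs = 36.
Step 3: tau = (C - D)/(n(n-1)/2) = (20 - 16)/36 = 0.111111.
Step 4: Exact two-sided p-value (enumerate n! = 362880 permutations of y under H0): p = 0.761414.
Step 5: alpha = 0.05. fail to reject H0.

tau_b = 0.1111 (C=20, D=16), p = 0.761414, fail to reject H0.


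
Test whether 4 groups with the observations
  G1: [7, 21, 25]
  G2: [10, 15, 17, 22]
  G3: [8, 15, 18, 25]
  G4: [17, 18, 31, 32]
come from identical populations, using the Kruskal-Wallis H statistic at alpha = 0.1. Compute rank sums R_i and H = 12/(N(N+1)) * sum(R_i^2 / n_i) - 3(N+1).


Step 1: Combine all N = 15 observations and assign midranks.
sorted (value, group, rank): (7,G1,1), (8,G3,2), (10,G2,3), (15,G2,4.5), (15,G3,4.5), (17,G2,6.5), (17,G4,6.5), (18,G3,8.5), (18,G4,8.5), (21,G1,10), (22,G2,11), (25,G1,12.5), (25,G3,12.5), (31,G4,14), (32,G4,15)
Step 2: Sum ranks within each group.
R_1 = 23.5 (n_1 = 3)
R_2 = 25 (n_2 = 4)
R_3 = 27.5 (n_3 = 4)
R_4 = 44 (n_4 = 4)
Step 3: H = 12/(N(N+1)) * sum(R_i^2/n_i) - 3(N+1)
     = 12/(15*16) * (23.5^2/3 + 25^2/4 + 27.5^2/4 + 44^2/4) - 3*16
     = 0.050000 * 1013.4 - 48
     = 2.669792.
Step 4: Ties present; correction factor C = 1 - 24/(15^3 - 15) = 0.992857. Corrected H = 2.669792 / 0.992857 = 2.688999.
Step 5: Under H0, H ~ chi^2(3); p-value = 0.442100.
Step 6: alpha = 0.1. fail to reject H0.

H = 2.6890, df = 3, p = 0.442100, fail to reject H0.


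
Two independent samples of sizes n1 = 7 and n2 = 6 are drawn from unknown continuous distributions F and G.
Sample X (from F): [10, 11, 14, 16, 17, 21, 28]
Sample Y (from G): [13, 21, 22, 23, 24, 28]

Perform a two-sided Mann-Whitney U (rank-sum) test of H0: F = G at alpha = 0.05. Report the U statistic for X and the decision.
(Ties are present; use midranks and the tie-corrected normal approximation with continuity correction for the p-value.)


Step 1: Combine and sort all 13 observations; assign midranks.
sorted (value, group): (10,X), (11,X), (13,Y), (14,X), (16,X), (17,X), (21,X), (21,Y), (22,Y), (23,Y), (24,Y), (28,X), (28,Y)
ranks: 10->1, 11->2, 13->3, 14->4, 16->5, 17->6, 21->7.5, 21->7.5, 22->9, 23->10, 24->11, 28->12.5, 28->12.5
Step 2: Rank sum for X: R1 = 1 + 2 + 4 + 5 + 6 + 7.5 + 12.5 = 38.
Step 3: U_X = R1 - n1(n1+1)/2 = 38 - 7*8/2 = 38 - 28 = 10.
       U_Y = n1*n2 - U_X = 42 - 10 = 32.
Step 4: Ties are present, so use the tie-corrected normal approximation (with continuity correction) for the p-value.
Step 5: p-value = 0.132546; compare to alpha = 0.05. fail to reject H0.

U_X = 10, p = 0.132546, fail to reject H0 at alpha = 0.05.


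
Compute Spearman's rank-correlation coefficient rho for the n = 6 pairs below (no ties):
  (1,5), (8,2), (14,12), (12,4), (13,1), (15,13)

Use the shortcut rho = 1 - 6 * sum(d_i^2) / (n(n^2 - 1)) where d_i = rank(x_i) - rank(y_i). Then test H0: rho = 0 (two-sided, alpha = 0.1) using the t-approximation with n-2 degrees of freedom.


Step 1: Rank x and y separately (midranks; no ties here).
rank(x): 1->1, 8->2, 14->5, 12->3, 13->4, 15->6
rank(y): 5->4, 2->2, 12->5, 4->3, 1->1, 13->6
Step 2: d_i = R_x(i) - R_y(i); compute d_i^2.
  (1-4)^2=9, (2-2)^2=0, (5-5)^2=0, (3-3)^2=0, (4-1)^2=9, (6-6)^2=0
sum(d^2) = 18.
Step 3: rho = 1 - 6*18 / (6*(6^2 - 1)) = 1 - 108/210 = 0.485714.
Step 4: Under H0, t = rho * sqrt((n-2)/(1-rho^2)) = 1.1113 ~ t(4).
Step 5: Two-sided p-value from the t-distribution with 4 df = 0.328723.
Step 6: alpha = 0.1. fail to reject H0.

rho = 0.4857, p = 0.328723, fail to reject H0 at alpha = 0.1.


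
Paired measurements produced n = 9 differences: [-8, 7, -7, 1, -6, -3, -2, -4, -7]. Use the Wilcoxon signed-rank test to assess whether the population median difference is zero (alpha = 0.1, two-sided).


Step 1: Drop any zero differences (none here) and take |d_i|.
|d| = [8, 7, 7, 1, 6, 3, 2, 4, 7]
Step 2: Midrank |d_i| (ties get averaged ranks).
ranks: |8|->9, |7|->7, |7|->7, |1|->1, |6|->5, |3|->3, |2|->2, |4|->4, |7|->7
Step 3: Attach original signs; sum ranks with positive sign and with negative sign.
W+ = 7 + 1 = 8
W- = 9 + 7 + 5 + 3 + 2 + 4 + 7 = 37
(Check: W+ + W- = 45 should equal n(n+1)/2 = 45.)
Step 4: Test statistic W = min(W+, W-) = 8.
Step 5: Ties in |d|, so use the tie-corrected normal approximation.
        E[W] = n(n+1)/4 = 9*10/4 = 22.5.
        Tie groups: |d|=7 (t=3); sum(t^3 - t) = 24.
        Var[W] = n(n+1)(2n+1)/24 - sum(t^3-t)/48 = 1710/24 - 24/48 = 70.75.
        z = (W - E[W]) / sqrt(Var[W]) = (8 - 22.5) / 8.4113 = -1.7239.
        Two-sided p = 2*Phi(z) = 0.084731.
Step 6: alpha = 0.1. reject H0.

W+ = 8, W- = 37, W = min = 8, p = 0.084731, reject H0.


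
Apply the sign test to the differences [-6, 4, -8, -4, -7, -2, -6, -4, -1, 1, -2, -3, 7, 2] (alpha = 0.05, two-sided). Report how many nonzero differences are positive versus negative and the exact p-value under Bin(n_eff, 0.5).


Step 1: Discard zero differences. Original n = 14; n_eff = number of nonzero differences = 14.
Nonzero differences (with sign): -6, +4, -8, -4, -7, -2, -6, -4, -1, +1, -2, -3, +7, +2
Step 2: Count signs: positive = 4, negative = 10.
Step 3: Under H0: P(positive) = 0.5, so the number of positives S ~ Bin(14, 0.5).
Step 4: Two-sided exact p-value = sum of Bin(14,0.5) probabilities at or below the observed probability = 0.179565.
Step 5: alpha = 0.05. fail to reject H0.

n_eff = 14, pos = 4, neg = 10, p = 0.179565, fail to reject H0.


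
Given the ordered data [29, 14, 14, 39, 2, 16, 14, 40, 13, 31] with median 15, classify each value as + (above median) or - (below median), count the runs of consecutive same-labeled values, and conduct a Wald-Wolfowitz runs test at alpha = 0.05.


Step 1: Compute median = 15; label A = above, B = below.
Labels in order: ABBABABABA  (n_A = 5, n_B = 5)
Step 2: Count runs R = 9.
Step 3: Under H0 (random ordering), E[R] = 2*n_A*n_B/(n_A+n_B) + 1 = 2*5*5/10 + 1 = 6.0000.
        Var[R] = 2*n_A*n_B*(2*n_A*n_B - n_A - n_B) / ((n_A+n_B)^2 * (n_A+n_B-1)) = 2000/900 = 2.2222.
        SD[R] = 1.4907.
Step 4: Continuity-corrected z = (R - 0.5 - E[R]) / SD[R] = (9 - 0.5 - 6.0000) / 1.4907 = 1.6771.
Step 5: Two-sided p-value via normal approximation = 2*(1 - Phi(|z|)) = 0.093533.
Step 6: alpha = 0.05. fail to reject H0.

R = 9, z = 1.6771, p = 0.093533, fail to reject H0.


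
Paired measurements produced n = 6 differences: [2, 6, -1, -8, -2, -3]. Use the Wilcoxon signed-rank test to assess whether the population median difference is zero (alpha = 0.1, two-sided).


Step 1: Drop any zero differences (none here) and take |d_i|.
|d| = [2, 6, 1, 8, 2, 3]
Step 2: Midrank |d_i| (ties get averaged ranks).
ranks: |2|->2.5, |6|->5, |1|->1, |8|->6, |2|->2.5, |3|->4
Step 3: Attach original signs; sum ranks with positive sign and with negative sign.
W+ = 2.5 + 5 = 7.5
W- = 1 + 6 + 2.5 + 4 = 13.5
(Check: W+ + W- = 21 should equal n(n+1)/2 = 21.)
Step 4: Test statistic W = min(W+, W-) = 7.5.
Step 5: Ties in |d|, so use the tie-corrected normal approximation.
        E[W] = n(n+1)/4 = 6*7/4 = 10.5.
        Tie groups: |d|=2 (t=2); sum(t^3 - t) = 6.
        Var[W] = n(n+1)(2n+1)/24 - sum(t^3-t)/48 = 546/24 - 6/48 = 22.625.
        z = (W - E[W]) / sqrt(Var[W]) = (7.5 - 10.5) / 4.7566 = -0.6307.
        Two-sided p = 2*Phi(z) = 0.528233.
Step 6: alpha = 0.1. fail to reject H0.

W+ = 7.5, W- = 13.5, W = min = 7.5, p = 0.528233, fail to reject H0.


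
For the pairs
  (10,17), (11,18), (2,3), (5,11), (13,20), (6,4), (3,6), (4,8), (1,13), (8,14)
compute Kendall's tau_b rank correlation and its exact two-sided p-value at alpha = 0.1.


Step 1: Enumerate the 45 unordered pairs (i,j) with i<j and classify each by sign(x_j-x_i) * sign(y_j-y_i).
  (1,2):dx=+1,dy=+1->C; (1,3):dx=-8,dy=-14->C; (1,4):dx=-5,dy=-6->C; (1,5):dx=+3,dy=+3->C
  (1,6):dx=-4,dy=-13->C; (1,7):dx=-7,dy=-11->C; (1,8):dx=-6,dy=-9->C; (1,9):dx=-9,dy=-4->C
  (1,10):dx=-2,dy=-3->C; (2,3):dx=-9,dy=-15->C; (2,4):dx=-6,dy=-7->C; (2,5):dx=+2,dy=+2->C
  (2,6):dx=-5,dy=-14->C; (2,7):dx=-8,dy=-12->C; (2,8):dx=-7,dy=-10->C; (2,9):dx=-10,dy=-5->C
  (2,10):dx=-3,dy=-4->C; (3,4):dx=+3,dy=+8->C; (3,5):dx=+11,dy=+17->C; (3,6):dx=+4,dy=+1->C
  (3,7):dx=+1,dy=+3->C; (3,8):dx=+2,dy=+5->C; (3,9):dx=-1,dy=+10->D; (3,10):dx=+6,dy=+11->C
  (4,5):dx=+8,dy=+9->C; (4,6):dx=+1,dy=-7->D; (4,7):dx=-2,dy=-5->C; (4,8):dx=-1,dy=-3->C
  (4,9):dx=-4,dy=+2->D; (4,10):dx=+3,dy=+3->C; (5,6):dx=-7,dy=-16->C; (5,7):dx=-10,dy=-14->C
  (5,8):dx=-9,dy=-12->C; (5,9):dx=-12,dy=-7->C; (5,10):dx=-5,dy=-6->C; (6,7):dx=-3,dy=+2->D
  (6,8):dx=-2,dy=+4->D; (6,9):dx=-5,dy=+9->D; (6,10):dx=+2,dy=+10->C; (7,8):dx=+1,dy=+2->C
  (7,9):dx=-2,dy=+7->D; (7,10):dx=+5,dy=+8->C; (8,9):dx=-3,dy=+5->D; (8,10):dx=+4,dy=+6->C
  (9,10):dx=+7,dy=+1->C
Step 2: C = 37, D = 8, total pairs = 45.
Step 3: tau = (C - D)/(n(n-1)/2) = (37 - 8)/45 = 0.644444.
Step 4: Exact two-sided p-value (enumerate n! = 3628800 permutations of y under H0): p = 0.009148.
Step 5: alpha = 0.1. reject H0.

tau_b = 0.6444 (C=37, D=8), p = 0.009148, reject H0.


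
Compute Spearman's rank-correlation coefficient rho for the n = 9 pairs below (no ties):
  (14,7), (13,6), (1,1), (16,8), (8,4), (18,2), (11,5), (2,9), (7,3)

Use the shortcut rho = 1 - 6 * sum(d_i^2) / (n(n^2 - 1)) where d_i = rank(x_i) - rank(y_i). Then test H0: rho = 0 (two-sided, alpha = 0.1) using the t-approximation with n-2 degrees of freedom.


Step 1: Rank x and y separately (midranks; no ties here).
rank(x): 14->7, 13->6, 1->1, 16->8, 8->4, 18->9, 11->5, 2->2, 7->3
rank(y): 7->7, 6->6, 1->1, 8->8, 4->4, 2->2, 5->5, 9->9, 3->3
Step 2: d_i = R_x(i) - R_y(i); compute d_i^2.
  (7-7)^2=0, (6-6)^2=0, (1-1)^2=0, (8-8)^2=0, (4-4)^2=0, (9-2)^2=49, (5-5)^2=0, (2-9)^2=49, (3-3)^2=0
sum(d^2) = 98.
Step 3: rho = 1 - 6*98 / (9*(9^2 - 1)) = 1 - 588/720 = 0.183333.
Step 4: Under H0, t = rho * sqrt((n-2)/(1-rho^2)) = 0.4934 ~ t(7).
Step 5: Two-sided p-value from the t-distribution with 7 df = 0.636820.
Step 6: alpha = 0.1. fail to reject H0.

rho = 0.1833, p = 0.636820, fail to reject H0 at alpha = 0.1.


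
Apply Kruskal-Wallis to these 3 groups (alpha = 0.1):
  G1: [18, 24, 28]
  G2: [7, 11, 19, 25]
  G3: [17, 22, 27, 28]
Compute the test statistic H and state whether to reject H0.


Step 1: Combine all N = 11 observations and assign midranks.
sorted (value, group, rank): (7,G2,1), (11,G2,2), (17,G3,3), (18,G1,4), (19,G2,5), (22,G3,6), (24,G1,7), (25,G2,8), (27,G3,9), (28,G1,10.5), (28,G3,10.5)
Step 2: Sum ranks within each group.
R_1 = 21.5 (n_1 = 3)
R_2 = 16 (n_2 = 4)
R_3 = 28.5 (n_3 = 4)
Step 3: H = 12/(N(N+1)) * sum(R_i^2/n_i) - 3(N+1)
     = 12/(11*12) * (21.5^2/3 + 16^2/4 + 28.5^2/4) - 3*12
     = 0.090909 * 421.146 - 36
     = 2.285985.
Step 4: Ties present; correction factor C = 1 - 6/(11^3 - 11) = 0.995455. Corrected H = 2.285985 / 0.995455 = 2.296423.
Step 5: Under H0, H ~ chi^2(2); p-value = 0.317204.
Step 6: alpha = 0.1. fail to reject H0.

H = 2.2964, df = 2, p = 0.317204, fail to reject H0.


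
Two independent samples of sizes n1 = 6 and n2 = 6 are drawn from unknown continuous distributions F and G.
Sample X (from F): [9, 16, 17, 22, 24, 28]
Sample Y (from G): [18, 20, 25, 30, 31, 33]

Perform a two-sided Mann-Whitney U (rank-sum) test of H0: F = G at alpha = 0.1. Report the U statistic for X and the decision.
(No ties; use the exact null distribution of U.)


Step 1: Combine and sort all 12 observations; assign midranks.
sorted (value, group): (9,X), (16,X), (17,X), (18,Y), (20,Y), (22,X), (24,X), (25,Y), (28,X), (30,Y), (31,Y), (33,Y)
ranks: 9->1, 16->2, 17->3, 18->4, 20->5, 22->6, 24->7, 25->8, 28->9, 30->10, 31->11, 33->12
Step 2: Rank sum for X: R1 = 1 + 2 + 3 + 6 + 7 + 9 = 28.
Step 3: U_X = R1 - n1(n1+1)/2 = 28 - 6*7/2 = 28 - 21 = 7.
       U_Y = n1*n2 - U_X = 36 - 7 = 29.
Step 4: No ties, so the exact null distribution of U (based on enumerating the C(12,6) = 924 equally likely rank assignments) gives the two-sided p-value.
Step 5: p-value = 0.093074; compare to alpha = 0.1. reject H0.

U_X = 7, p = 0.093074, reject H0 at alpha = 0.1.


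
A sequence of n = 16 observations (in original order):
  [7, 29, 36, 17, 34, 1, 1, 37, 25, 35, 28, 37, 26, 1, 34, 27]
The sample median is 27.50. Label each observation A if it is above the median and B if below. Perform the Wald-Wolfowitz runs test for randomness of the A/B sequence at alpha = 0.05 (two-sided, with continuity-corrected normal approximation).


Step 1: Compute median = 27.50; label A = above, B = below.
Labels in order: BAABABBABAAABBAB  (n_A = 8, n_B = 8)
Step 2: Count runs R = 11.
Step 3: Under H0 (random ordering), E[R] = 2*n_A*n_B/(n_A+n_B) + 1 = 2*8*8/16 + 1 = 9.0000.
        Var[R] = 2*n_A*n_B*(2*n_A*n_B - n_A - n_B) / ((n_A+n_B)^2 * (n_A+n_B-1)) = 14336/3840 = 3.7333.
        SD[R] = 1.9322.
Step 4: Continuity-corrected z = (R - 0.5 - E[R]) / SD[R] = (11 - 0.5 - 9.0000) / 1.9322 = 0.7763.
Step 5: Two-sided p-value via normal approximation = 2*(1 - Phi(|z|)) = 0.437558.
Step 6: alpha = 0.05. fail to reject H0.

R = 11, z = 0.7763, p = 0.437558, fail to reject H0.


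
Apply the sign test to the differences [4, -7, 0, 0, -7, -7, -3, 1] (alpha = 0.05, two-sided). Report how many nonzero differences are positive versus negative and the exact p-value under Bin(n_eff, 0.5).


Step 1: Discard zero differences. Original n = 8; n_eff = number of nonzero differences = 6.
Nonzero differences (with sign): +4, -7, -7, -7, -3, +1
Step 2: Count signs: positive = 2, negative = 4.
Step 3: Under H0: P(positive) = 0.5, so the number of positives S ~ Bin(6, 0.5).
Step 4: Two-sided exact p-value = sum of Bin(6,0.5) probabilities at or below the observed probability = 0.687500.
Step 5: alpha = 0.05. fail to reject H0.

n_eff = 6, pos = 2, neg = 4, p = 0.687500, fail to reject H0.


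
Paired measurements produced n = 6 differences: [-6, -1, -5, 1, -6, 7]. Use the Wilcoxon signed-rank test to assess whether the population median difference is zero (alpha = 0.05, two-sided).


Step 1: Drop any zero differences (none here) and take |d_i|.
|d| = [6, 1, 5, 1, 6, 7]
Step 2: Midrank |d_i| (ties get averaged ranks).
ranks: |6|->4.5, |1|->1.5, |5|->3, |1|->1.5, |6|->4.5, |7|->6
Step 3: Attach original signs; sum ranks with positive sign and with negative sign.
W+ = 1.5 + 6 = 7.5
W- = 4.5 + 1.5 + 3 + 4.5 = 13.5
(Check: W+ + W- = 21 should equal n(n+1)/2 = 21.)
Step 4: Test statistic W = min(W+, W-) = 7.5.
Step 5: Ties in |d|, so use the tie-corrected normal approximation.
        E[W] = n(n+1)/4 = 6*7/4 = 10.5.
        Tie groups: |d|=1 (t=2), |d|=6 (t=2); sum(t^3 - t) = 12.
        Var[W] = n(n+1)(2n+1)/24 - sum(t^3-t)/48 = 546/24 - 12/48 = 22.5.
        z = (W - E[W]) / sqrt(Var[W]) = (7.5 - 10.5) / 4.7434 = -0.6325.
        Two-sided p = 2*Phi(z) = 0.527089.
Step 6: alpha = 0.05. fail to reject H0.

W+ = 7.5, W- = 13.5, W = min = 7.5, p = 0.527089, fail to reject H0.


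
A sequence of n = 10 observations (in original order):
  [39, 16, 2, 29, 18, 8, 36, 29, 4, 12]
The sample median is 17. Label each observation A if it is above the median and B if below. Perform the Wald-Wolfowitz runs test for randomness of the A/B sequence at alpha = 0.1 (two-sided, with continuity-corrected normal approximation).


Step 1: Compute median = 17; label A = above, B = below.
Labels in order: ABBAABAABB  (n_A = 5, n_B = 5)
Step 2: Count runs R = 6.
Step 3: Under H0 (random ordering), E[R] = 2*n_A*n_B/(n_A+n_B) + 1 = 2*5*5/10 + 1 = 6.0000.
        Var[R] = 2*n_A*n_B*(2*n_A*n_B - n_A - n_B) / ((n_A+n_B)^2 * (n_A+n_B-1)) = 2000/900 = 2.2222.
        SD[R] = 1.4907.
Step 4: R = E[R], so z = 0 with no continuity correction.
Step 5: Two-sided p-value via normal approximation = 2*(1 - Phi(|z|)) = 1.000000.
Step 6: alpha = 0.1. fail to reject H0.

R = 6, z = 0.0000, p = 1.000000, fail to reject H0.


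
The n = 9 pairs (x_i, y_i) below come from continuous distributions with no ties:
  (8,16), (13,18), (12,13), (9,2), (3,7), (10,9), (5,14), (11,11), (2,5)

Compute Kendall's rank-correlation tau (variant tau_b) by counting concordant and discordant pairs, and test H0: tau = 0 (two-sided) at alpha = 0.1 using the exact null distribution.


Step 1: Enumerate the 36 unordered pairs (i,j) with i<j and classify each by sign(x_j-x_i) * sign(y_j-y_i).
  (1,2):dx=+5,dy=+2->C; (1,3):dx=+4,dy=-3->D; (1,4):dx=+1,dy=-14->D; (1,5):dx=-5,dy=-9->C
  (1,6):dx=+2,dy=-7->D; (1,7):dx=-3,dy=-2->C; (1,8):dx=+3,dy=-5->D; (1,9):dx=-6,dy=-11->C
  (2,3):dx=-1,dy=-5->C; (2,4):dx=-4,dy=-16->C; (2,5):dx=-10,dy=-11->C; (2,6):dx=-3,dy=-9->C
  (2,7):dx=-8,dy=-4->C; (2,8):dx=-2,dy=-7->C; (2,9):dx=-11,dy=-13->C; (3,4):dx=-3,dy=-11->C
  (3,5):dx=-9,dy=-6->C; (3,6):dx=-2,dy=-4->C; (3,7):dx=-7,dy=+1->D; (3,8):dx=-1,dy=-2->C
  (3,9):dx=-10,dy=-8->C; (4,5):dx=-6,dy=+5->D; (4,6):dx=+1,dy=+7->C; (4,7):dx=-4,dy=+12->D
  (4,8):dx=+2,dy=+9->C; (4,9):dx=-7,dy=+3->D; (5,6):dx=+7,dy=+2->C; (5,7):dx=+2,dy=+7->C
  (5,8):dx=+8,dy=+4->C; (5,9):dx=-1,dy=-2->C; (6,7):dx=-5,dy=+5->D; (6,8):dx=+1,dy=+2->C
  (6,9):dx=-8,dy=-4->C; (7,8):dx=+6,dy=-3->D; (7,9):dx=-3,dy=-9->C; (8,9):dx=-9,dy=-6->C
Step 2: C = 26, D = 10, total pairs = 36.
Step 3: tau = (C - D)/(n(n-1)/2) = (26 - 10)/36 = 0.444444.
Step 4: Exact two-sided p-value (enumerate n! = 362880 permutations of y under H0): p = 0.119439.
Step 5: alpha = 0.1. fail to reject H0.

tau_b = 0.4444 (C=26, D=10), p = 0.119439, fail to reject H0.


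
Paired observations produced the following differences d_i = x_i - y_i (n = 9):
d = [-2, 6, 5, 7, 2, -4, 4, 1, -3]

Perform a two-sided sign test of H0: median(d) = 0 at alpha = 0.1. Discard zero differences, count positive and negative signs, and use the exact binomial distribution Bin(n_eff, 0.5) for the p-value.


Step 1: Discard zero differences. Original n = 9; n_eff = number of nonzero differences = 9.
Nonzero differences (with sign): -2, +6, +5, +7, +2, -4, +4, +1, -3
Step 2: Count signs: positive = 6, negative = 3.
Step 3: Under H0: P(positive) = 0.5, so the number of positives S ~ Bin(9, 0.5).
Step 4: Two-sided exact p-value = sum of Bin(9,0.5) probabilities at or below the observed probability = 0.507812.
Step 5: alpha = 0.1. fail to reject H0.

n_eff = 9, pos = 6, neg = 3, p = 0.507812, fail to reject H0.


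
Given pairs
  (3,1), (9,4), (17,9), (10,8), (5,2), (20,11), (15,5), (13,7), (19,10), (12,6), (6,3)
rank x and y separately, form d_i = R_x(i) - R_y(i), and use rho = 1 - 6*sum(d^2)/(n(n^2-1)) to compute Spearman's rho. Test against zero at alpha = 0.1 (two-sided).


Step 1: Rank x and y separately (midranks; no ties here).
rank(x): 3->1, 9->4, 17->9, 10->5, 5->2, 20->11, 15->8, 13->7, 19->10, 12->6, 6->3
rank(y): 1->1, 4->4, 9->9, 8->8, 2->2, 11->11, 5->5, 7->7, 10->10, 6->6, 3->3
Step 2: d_i = R_x(i) - R_y(i); compute d_i^2.
  (1-1)^2=0, (4-4)^2=0, (9-9)^2=0, (5-8)^2=9, (2-2)^2=0, (11-11)^2=0, (8-5)^2=9, (7-7)^2=0, (10-10)^2=0, (6-6)^2=0, (3-3)^2=0
sum(d^2) = 18.
Step 3: rho = 1 - 6*18 / (11*(11^2 - 1)) = 1 - 108/1320 = 0.918182.
Step 4: Under H0, t = rho * sqrt((n-2)/(1-rho^2)) = 6.9531 ~ t(9).
Step 5: Two-sided p-value from the t-distribution with 9 df = 0.000067.
Step 6: alpha = 0.1. reject H0.

rho = 0.9182, p = 0.000067, reject H0 at alpha = 0.1.


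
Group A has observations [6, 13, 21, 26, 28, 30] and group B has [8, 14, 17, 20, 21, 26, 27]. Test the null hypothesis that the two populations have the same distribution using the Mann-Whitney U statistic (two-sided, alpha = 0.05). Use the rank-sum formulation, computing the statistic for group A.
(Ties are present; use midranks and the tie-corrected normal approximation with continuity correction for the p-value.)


Step 1: Combine and sort all 13 observations; assign midranks.
sorted (value, group): (6,X), (8,Y), (13,X), (14,Y), (17,Y), (20,Y), (21,X), (21,Y), (26,X), (26,Y), (27,Y), (28,X), (30,X)
ranks: 6->1, 8->2, 13->3, 14->4, 17->5, 20->6, 21->7.5, 21->7.5, 26->9.5, 26->9.5, 27->11, 28->12, 30->13
Step 2: Rank sum for X: R1 = 1 + 3 + 7.5 + 9.5 + 12 + 13 = 46.
Step 3: U_X = R1 - n1(n1+1)/2 = 46 - 6*7/2 = 46 - 21 = 25.
       U_Y = n1*n2 - U_X = 42 - 25 = 17.
Step 4: Ties are present, so use the tie-corrected normal approximation (with continuity correction) for the p-value.
Step 5: p-value = 0.616104; compare to alpha = 0.05. fail to reject H0.

U_X = 25, p = 0.616104, fail to reject H0 at alpha = 0.05.


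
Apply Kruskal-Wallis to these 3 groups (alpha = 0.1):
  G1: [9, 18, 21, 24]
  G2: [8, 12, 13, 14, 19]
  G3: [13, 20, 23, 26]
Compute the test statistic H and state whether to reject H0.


Step 1: Combine all N = 13 observations and assign midranks.
sorted (value, group, rank): (8,G2,1), (9,G1,2), (12,G2,3), (13,G2,4.5), (13,G3,4.5), (14,G2,6), (18,G1,7), (19,G2,8), (20,G3,9), (21,G1,10), (23,G3,11), (24,G1,12), (26,G3,13)
Step 2: Sum ranks within each group.
R_1 = 31 (n_1 = 4)
R_2 = 22.5 (n_2 = 5)
R_3 = 37.5 (n_3 = 4)
Step 3: H = 12/(N(N+1)) * sum(R_i^2/n_i) - 3(N+1)
     = 12/(13*14) * (31^2/4 + 22.5^2/5 + 37.5^2/4) - 3*14
     = 0.065934 * 693.062 - 42
     = 3.696429.
Step 4: Ties present; correction factor C = 1 - 6/(13^3 - 13) = 0.997253. Corrected H = 3.696429 / 0.997253 = 3.706612.
Step 5: Under H0, H ~ chi^2(2); p-value = 0.156718.
Step 6: alpha = 0.1. fail to reject H0.

H = 3.7066, df = 2, p = 0.156718, fail to reject H0.


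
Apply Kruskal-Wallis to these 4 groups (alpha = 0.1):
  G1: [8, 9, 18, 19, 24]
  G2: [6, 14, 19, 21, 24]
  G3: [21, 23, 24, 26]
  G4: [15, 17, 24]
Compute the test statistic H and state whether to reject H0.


Step 1: Combine all N = 17 observations and assign midranks.
sorted (value, group, rank): (6,G2,1), (8,G1,2), (9,G1,3), (14,G2,4), (15,G4,5), (17,G4,6), (18,G1,7), (19,G1,8.5), (19,G2,8.5), (21,G2,10.5), (21,G3,10.5), (23,G3,12), (24,G1,14.5), (24,G2,14.5), (24,G3,14.5), (24,G4,14.5), (26,G3,17)
Step 2: Sum ranks within each group.
R_1 = 35 (n_1 = 5)
R_2 = 38.5 (n_2 = 5)
R_3 = 54 (n_3 = 4)
R_4 = 25.5 (n_4 = 3)
Step 3: H = 12/(N(N+1)) * sum(R_i^2/n_i) - 3(N+1)
     = 12/(17*18) * (35^2/5 + 38.5^2/5 + 54^2/4 + 25.5^2/3) - 3*18
     = 0.039216 * 1487.2 - 54
     = 4.321569.
Step 4: Ties present; correction factor C = 1 - 72/(17^3 - 17) = 0.985294. Corrected H = 4.321569 / 0.985294 = 4.386070.
Step 5: Under H0, H ~ chi^2(3); p-value = 0.222681.
Step 6: alpha = 0.1. fail to reject H0.

H = 4.3861, df = 3, p = 0.222681, fail to reject H0.


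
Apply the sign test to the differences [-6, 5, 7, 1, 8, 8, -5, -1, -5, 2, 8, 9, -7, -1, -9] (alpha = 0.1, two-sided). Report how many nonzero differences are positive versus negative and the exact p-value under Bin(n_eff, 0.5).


Step 1: Discard zero differences. Original n = 15; n_eff = number of nonzero differences = 15.
Nonzero differences (with sign): -6, +5, +7, +1, +8, +8, -5, -1, -5, +2, +8, +9, -7, -1, -9
Step 2: Count signs: positive = 8, negative = 7.
Step 3: Under H0: P(positive) = 0.5, so the number of positives S ~ Bin(15, 0.5).
Step 4: Two-sided exact p-value = sum of Bin(15,0.5) probabilities at or below the observed probability = 1.000000.
Step 5: alpha = 0.1. fail to reject H0.

n_eff = 15, pos = 8, neg = 7, p = 1.000000, fail to reject H0.


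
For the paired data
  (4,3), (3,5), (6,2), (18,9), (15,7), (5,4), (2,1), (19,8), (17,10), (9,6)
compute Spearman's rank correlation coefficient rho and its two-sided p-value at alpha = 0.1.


Step 1: Rank x and y separately (midranks; no ties here).
rank(x): 4->3, 3->2, 6->5, 18->9, 15->7, 5->4, 2->1, 19->10, 17->8, 9->6
rank(y): 3->3, 5->5, 2->2, 9->9, 7->7, 4->4, 1->1, 8->8, 10->10, 6->6
Step 2: d_i = R_x(i) - R_y(i); compute d_i^2.
  (3-3)^2=0, (2-5)^2=9, (5-2)^2=9, (9-9)^2=0, (7-7)^2=0, (4-4)^2=0, (1-1)^2=0, (10-8)^2=4, (8-10)^2=4, (6-6)^2=0
sum(d^2) = 26.
Step 3: rho = 1 - 6*26 / (10*(10^2 - 1)) = 1 - 156/990 = 0.842424.
Step 4: Under H0, t = rho * sqrt((n-2)/(1-rho^2)) = 4.4222 ~ t(8).
Step 5: Two-sided p-value from the t-distribution with 8 df = 0.002220.
Step 6: alpha = 0.1. reject H0.

rho = 0.8424, p = 0.002220, reject H0 at alpha = 0.1.


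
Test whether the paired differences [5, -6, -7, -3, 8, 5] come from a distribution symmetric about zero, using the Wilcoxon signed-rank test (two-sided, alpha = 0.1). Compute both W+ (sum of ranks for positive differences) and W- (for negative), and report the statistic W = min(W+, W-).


Step 1: Drop any zero differences (none here) and take |d_i|.
|d| = [5, 6, 7, 3, 8, 5]
Step 2: Midrank |d_i| (ties get averaged ranks).
ranks: |5|->2.5, |6|->4, |7|->5, |3|->1, |8|->6, |5|->2.5
Step 3: Attach original signs; sum ranks with positive sign and with negative sign.
W+ = 2.5 + 6 + 2.5 = 11
W- = 4 + 5 + 1 = 10
(Check: W+ + W- = 21 should equal n(n+1)/2 = 21.)
Step 4: Test statistic W = min(W+, W-) = 10.
Step 5: Ties in |d|, so use the tie-corrected normal approximation.
        E[W] = n(n+1)/4 = 6*7/4 = 10.5.
        Tie groups: |d|=5 (t=2); sum(t^3 - t) = 6.
        Var[W] = n(n+1)(2n+1)/24 - sum(t^3-t)/48 = 546/24 - 6/48 = 22.625.
        z = (W - E[W]) / sqrt(Var[W]) = (10 - 10.5) / 4.7566 = -0.1051.
        Two-sided p = 2*Phi(z) = 0.916282.
Step 6: alpha = 0.1. fail to reject H0.

W+ = 11, W- = 10, W = min = 10, p = 0.916282, fail to reject H0.


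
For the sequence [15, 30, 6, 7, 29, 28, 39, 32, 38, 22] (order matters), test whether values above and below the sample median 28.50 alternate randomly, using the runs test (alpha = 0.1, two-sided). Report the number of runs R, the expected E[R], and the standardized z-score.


Step 1: Compute median = 28.50; label A = above, B = below.
Labels in order: BABBABAAAB  (n_A = 5, n_B = 5)
Step 2: Count runs R = 7.
Step 3: Under H0 (random ordering), E[R] = 2*n_A*n_B/(n_A+n_B) + 1 = 2*5*5/10 + 1 = 6.0000.
        Var[R] = 2*n_A*n_B*(2*n_A*n_B - n_A - n_B) / ((n_A+n_B)^2 * (n_A+n_B-1)) = 2000/900 = 2.2222.
        SD[R] = 1.4907.
Step 4: Continuity-corrected z = (R - 0.5 - E[R]) / SD[R] = (7 - 0.5 - 6.0000) / 1.4907 = 0.3354.
Step 5: Two-sided p-value via normal approximation = 2*(1 - Phi(|z|)) = 0.737316.
Step 6: alpha = 0.1. fail to reject H0.

R = 7, z = 0.3354, p = 0.737316, fail to reject H0.


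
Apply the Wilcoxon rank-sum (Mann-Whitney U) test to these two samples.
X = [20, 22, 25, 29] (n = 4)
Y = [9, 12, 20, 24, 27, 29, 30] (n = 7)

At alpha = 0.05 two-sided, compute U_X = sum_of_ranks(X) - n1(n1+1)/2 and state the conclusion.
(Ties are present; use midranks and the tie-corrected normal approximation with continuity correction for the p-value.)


Step 1: Combine and sort all 11 observations; assign midranks.
sorted (value, group): (9,Y), (12,Y), (20,X), (20,Y), (22,X), (24,Y), (25,X), (27,Y), (29,X), (29,Y), (30,Y)
ranks: 9->1, 12->2, 20->3.5, 20->3.5, 22->5, 24->6, 25->7, 27->8, 29->9.5, 29->9.5, 30->11
Step 2: Rank sum for X: R1 = 3.5 + 5 + 7 + 9.5 = 25.
Step 3: U_X = R1 - n1(n1+1)/2 = 25 - 4*5/2 = 25 - 10 = 15.
       U_Y = n1*n2 - U_X = 28 - 15 = 13.
Step 4: Ties are present, so use the tie-corrected normal approximation (with continuity correction) for the p-value.
Step 5: p-value = 0.924376; compare to alpha = 0.05. fail to reject H0.

U_X = 15, p = 0.924376, fail to reject H0 at alpha = 0.05.


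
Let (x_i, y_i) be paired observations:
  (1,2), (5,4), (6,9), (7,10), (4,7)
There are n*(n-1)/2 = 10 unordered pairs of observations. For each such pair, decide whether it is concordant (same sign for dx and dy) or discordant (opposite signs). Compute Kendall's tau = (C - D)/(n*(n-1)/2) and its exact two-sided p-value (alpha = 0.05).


Step 1: Enumerate the 10 unordered pairs (i,j) with i<j and classify each by sign(x_j-x_i) * sign(y_j-y_i).
  (1,2):dx=+4,dy=+2->C; (1,3):dx=+5,dy=+7->C; (1,4):dx=+6,dy=+8->C; (1,5):dx=+3,dy=+5->C
  (2,3):dx=+1,dy=+5->C; (2,4):dx=+2,dy=+6->C; (2,5):dx=-1,dy=+3->D; (3,4):dx=+1,dy=+1->C
  (3,5):dx=-2,dy=-2->C; (4,5):dx=-3,dy=-3->C
Step 2: C = 9, D = 1, total pairs = 10.
Step 3: tau = (C - D)/(n(n-1)/2) = (9 - 1)/10 = 0.800000.
Step 4: Exact two-sided p-value (enumerate n! = 120 permutations of y under H0): p = 0.083333.
Step 5: alpha = 0.05. fail to reject H0.

tau_b = 0.8000 (C=9, D=1), p = 0.083333, fail to reject H0.


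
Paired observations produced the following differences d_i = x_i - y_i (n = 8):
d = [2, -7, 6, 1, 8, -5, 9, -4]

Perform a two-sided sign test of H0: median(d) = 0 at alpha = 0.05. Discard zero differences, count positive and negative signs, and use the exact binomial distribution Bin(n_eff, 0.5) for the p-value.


Step 1: Discard zero differences. Original n = 8; n_eff = number of nonzero differences = 8.
Nonzero differences (with sign): +2, -7, +6, +1, +8, -5, +9, -4
Step 2: Count signs: positive = 5, negative = 3.
Step 3: Under H0: P(positive) = 0.5, so the number of positives S ~ Bin(8, 0.5).
Step 4: Two-sided exact p-value = sum of Bin(8,0.5) probabilities at or below the observed probability = 0.726562.
Step 5: alpha = 0.05. fail to reject H0.

n_eff = 8, pos = 5, neg = 3, p = 0.726562, fail to reject H0.


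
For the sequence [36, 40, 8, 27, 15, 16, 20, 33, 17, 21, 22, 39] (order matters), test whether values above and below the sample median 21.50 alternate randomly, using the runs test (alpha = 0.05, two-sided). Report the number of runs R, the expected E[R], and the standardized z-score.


Step 1: Compute median = 21.50; label A = above, B = below.
Labels in order: AABABBBABBAA  (n_A = 6, n_B = 6)
Step 2: Count runs R = 7.
Step 3: Under H0 (random ordering), E[R] = 2*n_A*n_B/(n_A+n_B) + 1 = 2*6*6/12 + 1 = 7.0000.
        Var[R] = 2*n_A*n_B*(2*n_A*n_B - n_A - n_B) / ((n_A+n_B)^2 * (n_A+n_B-1)) = 4320/1584 = 2.7273.
        SD[R] = 1.6514.
Step 4: R = E[R], so z = 0 with no continuity correction.
Step 5: Two-sided p-value via normal approximation = 2*(1 - Phi(|z|)) = 1.000000.
Step 6: alpha = 0.05. fail to reject H0.

R = 7, z = 0.0000, p = 1.000000, fail to reject H0.


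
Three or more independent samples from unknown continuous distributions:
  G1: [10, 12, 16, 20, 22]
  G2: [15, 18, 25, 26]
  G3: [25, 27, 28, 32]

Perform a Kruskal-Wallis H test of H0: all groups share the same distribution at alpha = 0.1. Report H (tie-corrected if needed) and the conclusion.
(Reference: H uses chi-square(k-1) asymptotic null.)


Step 1: Combine all N = 13 observations and assign midranks.
sorted (value, group, rank): (10,G1,1), (12,G1,2), (15,G2,3), (16,G1,4), (18,G2,5), (20,G1,6), (22,G1,7), (25,G2,8.5), (25,G3,8.5), (26,G2,10), (27,G3,11), (28,G3,12), (32,G3,13)
Step 2: Sum ranks within each group.
R_1 = 20 (n_1 = 5)
R_2 = 26.5 (n_2 = 4)
R_3 = 44.5 (n_3 = 4)
Step 3: H = 12/(N(N+1)) * sum(R_i^2/n_i) - 3(N+1)
     = 12/(13*14) * (20^2/5 + 26.5^2/4 + 44.5^2/4) - 3*14
     = 0.065934 * 750.625 - 42
     = 7.491758.
Step 4: Ties present; correction factor C = 1 - 6/(13^3 - 13) = 0.997253. Corrected H = 7.491758 / 0.997253 = 7.512397.
Step 5: Under H0, H ~ chi^2(2); p-value = 0.023372.
Step 6: alpha = 0.1. reject H0.

H = 7.5124, df = 2, p = 0.023372, reject H0.


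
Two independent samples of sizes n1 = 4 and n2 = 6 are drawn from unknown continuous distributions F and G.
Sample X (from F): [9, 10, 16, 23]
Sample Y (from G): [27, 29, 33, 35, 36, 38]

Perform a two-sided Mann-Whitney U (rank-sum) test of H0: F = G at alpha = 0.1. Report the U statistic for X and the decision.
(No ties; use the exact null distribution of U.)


Step 1: Combine and sort all 10 observations; assign midranks.
sorted (value, group): (9,X), (10,X), (16,X), (23,X), (27,Y), (29,Y), (33,Y), (35,Y), (36,Y), (38,Y)
ranks: 9->1, 10->2, 16->3, 23->4, 27->5, 29->6, 33->7, 35->8, 36->9, 38->10
Step 2: Rank sum for X: R1 = 1 + 2 + 3 + 4 = 10.
Step 3: U_X = R1 - n1(n1+1)/2 = 10 - 4*5/2 = 10 - 10 = 0.
       U_Y = n1*n2 - U_X = 24 - 0 = 24.
Step 4: No ties, so the exact null distribution of U (based on enumerating the C(10,4) = 210 equally likely rank assignments) gives the two-sided p-value.
Step 5: p-value = 0.009524; compare to alpha = 0.1. reject H0.

U_X = 0, p = 0.009524, reject H0 at alpha = 0.1.


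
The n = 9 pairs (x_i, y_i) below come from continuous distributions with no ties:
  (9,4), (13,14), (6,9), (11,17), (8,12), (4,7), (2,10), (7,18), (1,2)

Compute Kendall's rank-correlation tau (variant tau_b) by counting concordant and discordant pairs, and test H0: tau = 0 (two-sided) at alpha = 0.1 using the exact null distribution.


Step 1: Enumerate the 36 unordered pairs (i,j) with i<j and classify each by sign(x_j-x_i) * sign(y_j-y_i).
  (1,2):dx=+4,dy=+10->C; (1,3):dx=-3,dy=+5->D; (1,4):dx=+2,dy=+13->C; (1,5):dx=-1,dy=+8->D
  (1,6):dx=-5,dy=+3->D; (1,7):dx=-7,dy=+6->D; (1,8):dx=-2,dy=+14->D; (1,9):dx=-8,dy=-2->C
  (2,3):dx=-7,dy=-5->C; (2,4):dx=-2,dy=+3->D; (2,5):dx=-5,dy=-2->C; (2,6):dx=-9,dy=-7->C
  (2,7):dx=-11,dy=-4->C; (2,8):dx=-6,dy=+4->D; (2,9):dx=-12,dy=-12->C; (3,4):dx=+5,dy=+8->C
  (3,5):dx=+2,dy=+3->C; (3,6):dx=-2,dy=-2->C; (3,7):dx=-4,dy=+1->D; (3,8):dx=+1,dy=+9->C
  (3,9):dx=-5,dy=-7->C; (4,5):dx=-3,dy=-5->C; (4,6):dx=-7,dy=-10->C; (4,7):dx=-9,dy=-7->C
  (4,8):dx=-4,dy=+1->D; (4,9):dx=-10,dy=-15->C; (5,6):dx=-4,dy=-5->C; (5,7):dx=-6,dy=-2->C
  (5,8):dx=-1,dy=+6->D; (5,9):dx=-7,dy=-10->C; (6,7):dx=-2,dy=+3->D; (6,8):dx=+3,dy=+11->C
  (6,9):dx=-3,dy=-5->C; (7,8):dx=+5,dy=+8->C; (7,9):dx=-1,dy=-8->C; (8,9):dx=-6,dy=-16->C
Step 2: C = 25, D = 11, total pairs = 36.
Step 3: tau = (C - D)/(n(n-1)/2) = (25 - 11)/36 = 0.388889.
Step 4: Exact two-sided p-value (enumerate n! = 362880 permutations of y under H0): p = 0.180181.
Step 5: alpha = 0.1. fail to reject H0.

tau_b = 0.3889 (C=25, D=11), p = 0.180181, fail to reject H0.


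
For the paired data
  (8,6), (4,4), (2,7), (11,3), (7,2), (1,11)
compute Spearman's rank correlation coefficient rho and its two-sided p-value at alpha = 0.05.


Step 1: Rank x and y separately (midranks; no ties here).
rank(x): 8->5, 4->3, 2->2, 11->6, 7->4, 1->1
rank(y): 6->4, 4->3, 7->5, 3->2, 2->1, 11->6
Step 2: d_i = R_x(i) - R_y(i); compute d_i^2.
  (5-4)^2=1, (3-3)^2=0, (2-5)^2=9, (6-2)^2=16, (4-1)^2=9, (1-6)^2=25
sum(d^2) = 60.
Step 3: rho = 1 - 6*60 / (6*(6^2 - 1)) = 1 - 360/210 = -0.714286.
Step 4: Under H0, t = rho * sqrt((n-2)/(1-rho^2)) = -2.0412 ~ t(4).
Step 5: Two-sided p-value from the t-distribution with 4 df = 0.110787.
Step 6: alpha = 0.05. fail to reject H0.

rho = -0.7143, p = 0.110787, fail to reject H0 at alpha = 0.05.


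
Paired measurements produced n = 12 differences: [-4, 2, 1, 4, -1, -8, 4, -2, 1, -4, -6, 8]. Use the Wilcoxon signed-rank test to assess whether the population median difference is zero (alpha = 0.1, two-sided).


Step 1: Drop any zero differences (none here) and take |d_i|.
|d| = [4, 2, 1, 4, 1, 8, 4, 2, 1, 4, 6, 8]
Step 2: Midrank |d_i| (ties get averaged ranks).
ranks: |4|->7.5, |2|->4.5, |1|->2, |4|->7.5, |1|->2, |8|->11.5, |4|->7.5, |2|->4.5, |1|->2, |4|->7.5, |6|->10, |8|->11.5
Step 3: Attach original signs; sum ranks with positive sign and with negative sign.
W+ = 4.5 + 2 + 7.5 + 7.5 + 2 + 11.5 = 35
W- = 7.5 + 2 + 11.5 + 4.5 + 7.5 + 10 = 43
(Check: W+ + W- = 78 should equal n(n+1)/2 = 78.)
Step 4: Test statistic W = min(W+, W-) = 35.
Step 5: Ties in |d|, so use the tie-corrected normal approximation.
        E[W] = n(n+1)/4 = 12*13/4 = 39.
        Tie groups: |d|=1 (t=3), |d|=2 (t=2), |d|=4 (t=4), |d|=8 (t=2); sum(t^3 - t) = 96.
        Var[W] = n(n+1)(2n+1)/24 - sum(t^3-t)/48 = 3900/24 - 96/48 = 160.5.
        z = (W - E[W]) / sqrt(Var[W]) = (35 - 39) / 12.6689 = -0.3157.
        Two-sided p = 2*Phi(z) = 0.752204.
Step 6: alpha = 0.1. fail to reject H0.

W+ = 35, W- = 43, W = min = 35, p = 0.752204, fail to reject H0.


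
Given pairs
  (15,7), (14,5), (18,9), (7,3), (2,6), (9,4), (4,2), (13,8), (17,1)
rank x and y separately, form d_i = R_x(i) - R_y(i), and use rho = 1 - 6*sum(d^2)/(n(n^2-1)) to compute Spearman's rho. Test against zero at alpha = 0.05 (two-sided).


Step 1: Rank x and y separately (midranks; no ties here).
rank(x): 15->7, 14->6, 18->9, 7->3, 2->1, 9->4, 4->2, 13->5, 17->8
rank(y): 7->7, 5->5, 9->9, 3->3, 6->6, 4->4, 2->2, 8->8, 1->1
Step 2: d_i = R_x(i) - R_y(i); compute d_i^2.
  (7-7)^2=0, (6-5)^2=1, (9-9)^2=0, (3-3)^2=0, (1-6)^2=25, (4-4)^2=0, (2-2)^2=0, (5-8)^2=9, (8-1)^2=49
sum(d^2) = 84.
Step 3: rho = 1 - 6*84 / (9*(9^2 - 1)) = 1 - 504/720 = 0.300000.
Step 4: Under H0, t = rho * sqrt((n-2)/(1-rho^2)) = 0.8321 ~ t(7).
Step 5: Two-sided p-value from the t-distribution with 7 df = 0.432845.
Step 6: alpha = 0.05. fail to reject H0.

rho = 0.3000, p = 0.432845, fail to reject H0 at alpha = 0.05.


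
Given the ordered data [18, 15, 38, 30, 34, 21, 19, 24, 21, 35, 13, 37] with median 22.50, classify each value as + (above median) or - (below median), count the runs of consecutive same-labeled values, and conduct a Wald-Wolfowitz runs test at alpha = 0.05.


Step 1: Compute median = 22.50; label A = above, B = below.
Labels in order: BBAAABBABABA  (n_A = 6, n_B = 6)
Step 2: Count runs R = 8.
Step 3: Under H0 (random ordering), E[R] = 2*n_A*n_B/(n_A+n_B) + 1 = 2*6*6/12 + 1 = 7.0000.
        Var[R] = 2*n_A*n_B*(2*n_A*n_B - n_A - n_B) / ((n_A+n_B)^2 * (n_A+n_B-1)) = 4320/1584 = 2.7273.
        SD[R] = 1.6514.
Step 4: Continuity-corrected z = (R - 0.5 - E[R]) / SD[R] = (8 - 0.5 - 7.0000) / 1.6514 = 0.3028.
Step 5: Two-sided p-value via normal approximation = 2*(1 - Phi(|z|)) = 0.762069.
Step 6: alpha = 0.05. fail to reject H0.

R = 8, z = 0.3028, p = 0.762069, fail to reject H0.
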